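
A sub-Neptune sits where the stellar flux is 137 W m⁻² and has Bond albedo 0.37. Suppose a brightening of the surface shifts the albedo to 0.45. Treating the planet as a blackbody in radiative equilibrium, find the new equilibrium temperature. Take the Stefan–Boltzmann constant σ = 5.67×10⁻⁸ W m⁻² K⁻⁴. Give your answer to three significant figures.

T₂ = [S(1−α₂)/(4σ)]^(1/4) = [137.0·0.55/(4σ)]^(1/4) = 135.0 K.

135 K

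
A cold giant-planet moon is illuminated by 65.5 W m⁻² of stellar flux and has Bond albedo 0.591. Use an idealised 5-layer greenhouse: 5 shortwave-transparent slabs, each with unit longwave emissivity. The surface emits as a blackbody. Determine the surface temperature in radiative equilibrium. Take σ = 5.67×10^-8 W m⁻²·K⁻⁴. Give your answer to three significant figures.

OLR = S(1−α)/4 = 6.697 W m⁻²; the top layer radiates at T_e = 104.3 K.
For an N-layer opaque stack, T_s⁴ = (N+1)T_e⁴, hence T_s = (6)^(1/4)×104.3 K = 163.2 K.

163 kelvin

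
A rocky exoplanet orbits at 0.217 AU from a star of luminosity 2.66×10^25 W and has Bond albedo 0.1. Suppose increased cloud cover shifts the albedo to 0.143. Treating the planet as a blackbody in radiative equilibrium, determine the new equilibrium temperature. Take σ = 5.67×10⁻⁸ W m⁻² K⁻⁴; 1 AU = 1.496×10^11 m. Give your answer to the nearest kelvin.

295 K

Orbital distance: d = 0.217 AU = 3.246×10^10 m.
Flux at the orbit: S = L/(4πd²) = 2.66×10^25/(4π·(3.25×10^10)²) = 2009 W m⁻².
New equilibrium: T₂ = [(1−0.143)·2009/(4σ)]^(1/4) = 295.2 K.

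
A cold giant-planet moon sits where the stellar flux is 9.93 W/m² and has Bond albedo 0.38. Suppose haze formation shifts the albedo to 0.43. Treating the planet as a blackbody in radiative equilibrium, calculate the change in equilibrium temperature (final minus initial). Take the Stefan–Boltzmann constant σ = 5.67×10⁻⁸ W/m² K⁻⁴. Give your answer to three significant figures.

Before: T₁ = [9.930·0.62/(4σ)]^(1/4) = 72.18 K.
After:  T₂ = [9.930·0.57/(4σ)]^(1/4) = 70.68 K.
ΔT = T₂ − T₁ = -1.501 K.

-1.50 K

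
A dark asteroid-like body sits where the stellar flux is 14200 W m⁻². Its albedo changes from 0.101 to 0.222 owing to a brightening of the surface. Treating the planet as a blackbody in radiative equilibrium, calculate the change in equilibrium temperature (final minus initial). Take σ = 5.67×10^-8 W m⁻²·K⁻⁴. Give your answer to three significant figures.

-17.3 K

With α = 0.101, T₁ = 487.1 K.
After:  T₂ = [14200·0.778/(4σ)]^(1/4) = 469.8 K.
Change: 469.8 − 487.1 = -17.29 K.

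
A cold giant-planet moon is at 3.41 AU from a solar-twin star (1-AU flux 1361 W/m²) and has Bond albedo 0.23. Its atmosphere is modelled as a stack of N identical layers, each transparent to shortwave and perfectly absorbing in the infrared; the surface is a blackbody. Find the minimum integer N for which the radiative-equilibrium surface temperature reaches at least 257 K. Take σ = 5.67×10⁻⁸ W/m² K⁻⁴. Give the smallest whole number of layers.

By the inverse-square law, S = 1361/3.41² = 117.0 W/m².
Top-of-atmosphere balance: σT_e⁴ = S(1−α)/4 = 22.53 W/m² → T_e = 141.2 K.
Since T_s⁴ = (N+1)T_e⁴, we need N ≥ (T_s/T_e)⁴ − 1 = 9.978.
Rounding up, N = 10.

10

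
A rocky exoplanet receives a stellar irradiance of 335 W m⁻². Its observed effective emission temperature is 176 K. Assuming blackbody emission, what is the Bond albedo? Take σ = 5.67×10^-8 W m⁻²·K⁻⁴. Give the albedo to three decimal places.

From σT⁴ = S(1−α)/4 we invert for α: 1−α = 4σT⁴/S.
σT⁴ = 54.40 W m⁻², so 4σT⁴ = 217.6 W m⁻².
Hence α = 1 − 217.6/335.0 = 0.3504.

0.350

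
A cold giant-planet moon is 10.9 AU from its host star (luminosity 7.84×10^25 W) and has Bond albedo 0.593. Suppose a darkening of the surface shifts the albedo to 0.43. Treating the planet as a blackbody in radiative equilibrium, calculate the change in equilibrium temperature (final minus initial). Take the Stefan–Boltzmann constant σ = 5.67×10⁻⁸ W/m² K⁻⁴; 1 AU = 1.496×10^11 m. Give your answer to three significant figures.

3.98 kelvin

Orbital distance: d = 10.9 AU = 1.631×10^12 m.
Spreading L over a sphere of radius d: S = 7.84×10^25/(4π·1.63×10^12²) = 2.346 W/m².
Before: T₁ = [2.346·0.407/(4σ)]^(1/4) = 45.30 K.
With α = 0.43, T₂ = 49.28 K.
ΔT = T₂ − T₁ = 3.980 K.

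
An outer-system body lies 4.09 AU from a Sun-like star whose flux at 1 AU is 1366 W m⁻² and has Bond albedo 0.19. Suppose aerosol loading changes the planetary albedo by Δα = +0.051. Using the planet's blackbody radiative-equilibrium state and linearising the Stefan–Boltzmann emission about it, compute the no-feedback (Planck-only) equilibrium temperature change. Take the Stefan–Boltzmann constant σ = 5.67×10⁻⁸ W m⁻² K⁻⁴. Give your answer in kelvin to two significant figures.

-2.1 K

By the inverse-square law, S = 1366/4.09² = 81.66 W m⁻².
Reference equilibrium: T_e = [S(1−α)/(4σ)]^(1/4) = 130.7 K.
TOA radiative forcing: ΔF = −S·Δα/4 = −81.66·(+0.051)/4 = -1.041 W m⁻².
Linearising σT⁴ gives d(σT⁴)/dT = 4σT_e³ = 0.5061 W m⁻² per K.
So ΔT₀ = -1.041/0.5061 = -2.06 K.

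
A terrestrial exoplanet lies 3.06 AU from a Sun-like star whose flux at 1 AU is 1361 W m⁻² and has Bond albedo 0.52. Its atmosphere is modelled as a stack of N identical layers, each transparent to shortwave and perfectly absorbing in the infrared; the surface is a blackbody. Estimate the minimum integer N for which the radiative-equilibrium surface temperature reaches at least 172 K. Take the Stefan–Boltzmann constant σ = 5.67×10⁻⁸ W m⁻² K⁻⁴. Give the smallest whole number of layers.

2

Flux at the orbit: S = 1361/(3.06)² = 145.4 W m⁻².
OLR = S(1−α)/4 = 17.44 W m⁻²; the top layer radiates at T_e = 132.4 K.
T_s = (N+1)^(1/4)·T_e ≥ 172 K requires N+1 ≥ (T_s/T_e)⁴ = (172/132.4)⁴ = 2.845.
Rounding up, N = 2.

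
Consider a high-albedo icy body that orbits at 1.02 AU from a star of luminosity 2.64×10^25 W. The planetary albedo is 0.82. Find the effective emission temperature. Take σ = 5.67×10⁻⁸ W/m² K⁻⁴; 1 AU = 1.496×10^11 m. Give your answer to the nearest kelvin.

92 kelvin

Orbital distance: d = 1.02 AU = 1.526×10^11 m.
S = L/(4πd²) = 90.23 W/m².
Averaging over the sphere, the absorbed flux is S(1−α)/4 = 4.060 W/m².
Balancing against σT⁴: T = (4.060/5.67×10⁻⁸)^(1/4) = 91.99 K.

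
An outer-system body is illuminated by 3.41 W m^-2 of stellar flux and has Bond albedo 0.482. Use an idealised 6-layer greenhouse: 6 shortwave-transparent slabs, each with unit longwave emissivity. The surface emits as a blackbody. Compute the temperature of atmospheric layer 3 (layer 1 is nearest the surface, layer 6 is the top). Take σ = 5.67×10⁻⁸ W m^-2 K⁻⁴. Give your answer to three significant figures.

74.7 kelvin

Top-of-atmosphere balance: σT_e⁴ = S(1−α)/4 = 0.4416 W m^-2 → T_e = 52.83 K.
In the N-layer model, layer k (counted from the surface) has T_k = (N+1−k)^(1/4)·T_e.
T_3 = (4)^(1/4)·52.83 = 74.71 K.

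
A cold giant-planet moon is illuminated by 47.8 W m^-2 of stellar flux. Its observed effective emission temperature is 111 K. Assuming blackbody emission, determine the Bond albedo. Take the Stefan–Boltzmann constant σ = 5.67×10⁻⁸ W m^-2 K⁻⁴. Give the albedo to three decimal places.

Rearranging the radiative balance, α = 1 − 4σT⁴/S.
4σT⁴ = 4·5.67×10⁻⁸·(111)⁴ = 34.43 W m^-2.
Hence α = 1 − 34.43/47.80 = 0.2797.

0.280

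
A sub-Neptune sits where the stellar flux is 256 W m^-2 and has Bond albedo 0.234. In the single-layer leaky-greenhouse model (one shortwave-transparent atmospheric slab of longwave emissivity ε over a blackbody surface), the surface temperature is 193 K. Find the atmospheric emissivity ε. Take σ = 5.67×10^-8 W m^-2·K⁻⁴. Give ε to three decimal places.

0.754

First, T_e = [256.0·(1−0.234)/(4σ)]^(1/4) = 171.5 K.
Since (2−ε)/2 = (T_e/T_s)⁴ = 0.6232, ε = 0.7537.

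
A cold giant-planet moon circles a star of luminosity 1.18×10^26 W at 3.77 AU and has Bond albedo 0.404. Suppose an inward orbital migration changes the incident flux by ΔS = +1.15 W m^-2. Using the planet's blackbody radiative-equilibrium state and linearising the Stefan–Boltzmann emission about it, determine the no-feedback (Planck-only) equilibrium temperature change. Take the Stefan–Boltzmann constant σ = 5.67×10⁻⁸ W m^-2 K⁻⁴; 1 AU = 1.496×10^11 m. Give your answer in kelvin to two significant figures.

0.91 K

Orbital distance: d = 3.77 AU = 5.640×10^11 m.
Flux at the orbit: S = L/(4πd²) = 1.18×10^26/(4π·(5.64×10^11)²) = 29.52 W m^-2.
Unperturbed T_e = [29.52·(1−0.404)/(4σ)]^¼ = 93.85 K.
ΔF = Δ[S(1−α)]/4 = (1−0.404)·+1.15/4 = 0.1713 W m^-2.
Linearising σT⁴ gives d(σT⁴)/dT = 4σT_e³ = 0.1875 W m^-2 per K.
ΔT₀ = ΔF/λ_P = 0.1713/0.1875 = 0.914 K.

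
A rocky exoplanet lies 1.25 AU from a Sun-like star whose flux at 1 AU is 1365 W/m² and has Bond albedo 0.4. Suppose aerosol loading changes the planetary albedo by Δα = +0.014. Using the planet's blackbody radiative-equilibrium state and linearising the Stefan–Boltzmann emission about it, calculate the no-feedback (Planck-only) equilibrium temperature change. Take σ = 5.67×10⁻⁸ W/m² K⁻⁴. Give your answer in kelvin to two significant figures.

-1.3 kelvin

Flux at the orbit: S = 1365/(1.25)² = 873.6 W/m².
The baseline emission temperature is T_e = 219.3 K.
ΔF = −(S/4)Δα = −(873.6/4)×(+0.014) = -3.058 W/m².
Planck response: λ_P = 4σT_e³ = 4·5.67×10⁻⁸·(219.3)³ = 2.391 W/m²/K.
ΔT₀ = ΔF/λ_P = -3.058/2.391 = -1.28 K.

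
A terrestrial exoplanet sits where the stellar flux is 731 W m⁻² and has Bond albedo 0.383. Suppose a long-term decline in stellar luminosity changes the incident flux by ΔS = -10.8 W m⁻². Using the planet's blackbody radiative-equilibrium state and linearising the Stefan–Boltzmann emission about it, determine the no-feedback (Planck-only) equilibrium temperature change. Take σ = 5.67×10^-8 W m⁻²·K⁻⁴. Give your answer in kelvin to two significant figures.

Reference equilibrium: T_e = [S(1−α)/(4σ)]^(1/4) = 211.2 K.
TOA radiative forcing: ΔF = (1−α)ΔS/4 = 0.617·(-10.8)/4 = -1.666 W m⁻².
Planck response: λ_P = 4σT_e³ = 4·5.67×10⁻⁸·(211.2)³ = 2.136 W m⁻²/K.
ΔT₀ = ΔF/λ_P = -1.666/2.136 = -0.780 K.

-0.78 K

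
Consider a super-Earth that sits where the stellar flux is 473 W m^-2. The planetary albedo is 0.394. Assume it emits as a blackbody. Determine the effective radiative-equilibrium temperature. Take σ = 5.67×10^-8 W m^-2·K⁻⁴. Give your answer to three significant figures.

The planet absorbs (1−α)S over its disc πR² and re-emits over 4πR², so the mean absorbed flux is (1−0.394)·473.0/4 = 71.66 W m^-2.
Balancing against σT⁴: T = (71.66/5.67×10⁻⁸)^(1/4) = 188.5 K.

189 kelvin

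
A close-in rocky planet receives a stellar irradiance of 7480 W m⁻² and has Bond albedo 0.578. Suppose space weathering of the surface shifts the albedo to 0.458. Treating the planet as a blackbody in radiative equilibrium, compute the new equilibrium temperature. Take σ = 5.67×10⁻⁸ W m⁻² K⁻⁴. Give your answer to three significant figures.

New equilibrium: T₂ = [(1−0.458)·7480/(4σ)]^(1/4) = 365.6 K.

366 kelvin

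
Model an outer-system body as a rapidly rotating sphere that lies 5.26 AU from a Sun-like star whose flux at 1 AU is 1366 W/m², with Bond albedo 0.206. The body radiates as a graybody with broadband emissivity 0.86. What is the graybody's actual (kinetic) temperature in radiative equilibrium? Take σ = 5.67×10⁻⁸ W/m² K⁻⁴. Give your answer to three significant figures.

Flux at the orbit: S = 1366/(5.26)² = 49.37 W/m².
Averaging over the sphere, the absorbed flux is S(1−α)/4 = 9.800 W/m².
Equating to εσT⁴ with ε = 0.86: T = (9.800/0.86σ)^(1/4) = 119.1 K.

119 K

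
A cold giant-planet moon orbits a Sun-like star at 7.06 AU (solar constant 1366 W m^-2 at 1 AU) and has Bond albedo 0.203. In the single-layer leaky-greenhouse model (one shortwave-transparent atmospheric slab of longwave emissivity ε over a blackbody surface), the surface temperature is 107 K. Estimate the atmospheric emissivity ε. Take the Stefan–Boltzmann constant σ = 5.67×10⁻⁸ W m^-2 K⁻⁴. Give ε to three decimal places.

0.531

Flux at the orbit: S = 1366/(7.06)² = 27.41 W m^-2.
TOA balance gives T_e = 99.06 K.
T_s⁴ = T_e⁴·2/(2−ε) → ε = 2 − 2(T_e/T_s)⁴ = 2 − 2·(99.06/107)⁴ = 0.5306.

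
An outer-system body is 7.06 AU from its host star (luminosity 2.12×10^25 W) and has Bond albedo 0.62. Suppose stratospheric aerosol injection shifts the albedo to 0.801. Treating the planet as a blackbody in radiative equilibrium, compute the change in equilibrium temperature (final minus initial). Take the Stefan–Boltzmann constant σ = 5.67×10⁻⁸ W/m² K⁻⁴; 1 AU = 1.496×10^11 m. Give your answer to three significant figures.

-5.96 K

Orbital distance: d = 7.06 AU = 1.056×10^12 m.
Flux at the orbit: S = L/(4πd²) = 2.12×10^25/(4π·(1.06×10^12)²) = 1.512 W/m².
Before: T₁ = [1.512·0.38/(4σ)]^(1/4) = 39.90 K.
After:  T₂ = [1.512·0.199/(4σ)]^(1/4) = 33.94 K.
ΔT = T₂ − T₁ = -5.957 K.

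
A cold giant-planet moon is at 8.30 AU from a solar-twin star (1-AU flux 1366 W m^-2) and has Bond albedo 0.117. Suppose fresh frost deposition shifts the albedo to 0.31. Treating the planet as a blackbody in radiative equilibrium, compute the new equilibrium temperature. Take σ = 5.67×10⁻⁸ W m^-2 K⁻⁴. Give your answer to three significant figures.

By the inverse-square law, S = 1366/8.30² = 19.83 W m^-2.
New equilibrium: T₂ = [(1−0.31)·19.83/(4σ)]^(1/4) = 88.13 K.

88.1 K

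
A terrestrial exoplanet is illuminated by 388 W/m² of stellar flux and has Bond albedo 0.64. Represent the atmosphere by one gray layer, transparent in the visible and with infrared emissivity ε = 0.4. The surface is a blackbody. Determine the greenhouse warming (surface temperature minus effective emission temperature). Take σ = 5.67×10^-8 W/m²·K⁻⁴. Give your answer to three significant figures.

Effective emission temperature (TOA balance): σT_e⁴ = S(1−α)/4 = 34.92 W/m² → T_e = 157.5 K.
Surface balance with a leaky layer gives σT_s⁴ = σT_e⁴·2/(2−ε), so T_s = T_e·[2/(2−0.4)]^(1/4) = 166.6 K.
T_s − T_e = 166.6 − 157.5 = 9.038 K.

9.04 K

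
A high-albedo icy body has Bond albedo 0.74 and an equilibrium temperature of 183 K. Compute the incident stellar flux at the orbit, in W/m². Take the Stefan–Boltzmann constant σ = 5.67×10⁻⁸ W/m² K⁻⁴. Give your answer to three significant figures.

Invert the energy balance for S: S = 4σT⁴/(1−α).
The emitted flux is σT⁴ = 63.59 W/m².
S = 4·63.59/0.26 = 978.3 W/m².

978 W/m²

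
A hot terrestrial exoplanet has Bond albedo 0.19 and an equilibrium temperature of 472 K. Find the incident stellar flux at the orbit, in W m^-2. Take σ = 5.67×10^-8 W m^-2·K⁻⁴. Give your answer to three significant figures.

Invert the energy balance for S: S = 4σT⁴/(1−α).
σT⁴ = 5.67×10⁻⁸·(472)⁴ = 2814 W m^-2.
S = 4·2814/0.81 = 13900 W m^-2.

13900 W m^-2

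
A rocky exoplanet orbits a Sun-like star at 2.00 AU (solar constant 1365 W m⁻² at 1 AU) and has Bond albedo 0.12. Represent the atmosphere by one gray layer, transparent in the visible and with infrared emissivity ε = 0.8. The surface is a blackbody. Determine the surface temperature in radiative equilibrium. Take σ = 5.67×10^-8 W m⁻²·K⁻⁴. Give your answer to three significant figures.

By the inverse-square law, S = 1365/2.00² = 341.2 W m⁻².
Effective emission temperature (TOA balance): σT_e⁴ = S(1−α)/4 = 75.08 W m⁻² → T_e = 190.8 K.
For a single slab of emissivity ε, T_s⁴ = 2T_e⁴/(2−ε); thus T_s = 190.8·(1.667)^(1/4) = 216.7 K.

217 K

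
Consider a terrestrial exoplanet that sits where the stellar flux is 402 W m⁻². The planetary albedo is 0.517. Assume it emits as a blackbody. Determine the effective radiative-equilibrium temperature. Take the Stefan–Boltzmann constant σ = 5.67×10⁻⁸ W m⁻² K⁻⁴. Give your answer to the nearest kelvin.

171 K

The planet absorbs (1−α)S over its disc πR² and re-emits over 4πR², so the mean absorbed flux is (1−0.517)·402.0/4 = 48.54 W m⁻².
In equilibrium σT⁴ equals this, so T = 171.1 K.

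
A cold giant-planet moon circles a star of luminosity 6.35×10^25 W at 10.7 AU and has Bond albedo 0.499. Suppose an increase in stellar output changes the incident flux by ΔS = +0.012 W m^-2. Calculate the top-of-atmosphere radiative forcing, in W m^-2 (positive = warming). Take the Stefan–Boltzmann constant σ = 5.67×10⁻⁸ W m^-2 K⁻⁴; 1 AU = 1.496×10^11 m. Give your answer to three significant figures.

0.00150 W m^-2

d = 10.7 × 1.496×10^11 m = 1.601×10^12 m.
Spreading L over a sphere of radius d: S = 6.35×10^25/(4π·1.60×10^12²) = 1.972 W m^-2.
Only a fraction (1−α) is absorbed and it's spread over 4πR², so ΔF = (1−α)ΔS/4 = 0.001503 W m^-2.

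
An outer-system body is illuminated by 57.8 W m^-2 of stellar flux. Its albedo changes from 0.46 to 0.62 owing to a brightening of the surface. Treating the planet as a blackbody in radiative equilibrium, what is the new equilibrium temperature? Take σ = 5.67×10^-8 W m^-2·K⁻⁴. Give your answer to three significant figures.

With the new albedo, S(1−α₂)/4 = 5.491 W m^-2, so T₂ = 99.20 K.

99.2 K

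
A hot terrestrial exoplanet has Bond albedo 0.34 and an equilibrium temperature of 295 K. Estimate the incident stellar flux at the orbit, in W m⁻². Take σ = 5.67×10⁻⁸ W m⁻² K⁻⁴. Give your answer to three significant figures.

2600 W m⁻²

From S(1−α)/4 = σT⁴: S = 4σT⁴/(1−α).
The emitted flux is σT⁴ = 429.4 W m⁻².
S = 4·429.4/0.66 = 2602 W m⁻².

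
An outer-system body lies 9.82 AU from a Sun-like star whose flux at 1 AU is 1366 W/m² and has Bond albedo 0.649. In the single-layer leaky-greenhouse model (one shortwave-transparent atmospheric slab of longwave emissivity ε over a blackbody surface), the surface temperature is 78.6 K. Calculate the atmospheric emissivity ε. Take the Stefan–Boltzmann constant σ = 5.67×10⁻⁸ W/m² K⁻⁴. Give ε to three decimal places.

0.851

Irradiance scales as 1/d², so S = 1366 W/m² × (1/9.82)² = 14.17 W/m².
First, T_e = [14.17·(1−0.649)/(4σ)]^(1/4) = 68.43 K.
Since (2−ε)/2 = (T_e/T_s)⁴ = 0.5744, ε = 0.8512.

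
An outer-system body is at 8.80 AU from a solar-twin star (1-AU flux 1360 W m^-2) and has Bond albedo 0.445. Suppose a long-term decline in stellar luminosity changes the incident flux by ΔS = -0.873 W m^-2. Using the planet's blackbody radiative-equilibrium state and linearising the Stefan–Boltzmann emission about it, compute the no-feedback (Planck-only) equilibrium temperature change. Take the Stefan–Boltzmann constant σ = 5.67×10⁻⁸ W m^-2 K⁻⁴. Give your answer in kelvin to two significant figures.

Irradiance scales as 1/d², so S = 1360 W m^-2 × (1/8.80)² = 17.56 W m^-2.
Unperturbed T_e = [17.56·(1−0.445)/(4σ)]^¼ = 80.97 K.
TOA radiative forcing: ΔF = (1−α)ΔS/4 = 0.555·(-0.873)/4 = -0.1211 W m^-2.
The Planck feedback parameter is 4σT_e³ = 0.1204 W m^-2/K.
So ΔT₀ = -0.1211/0.1204 = -1.01 K.

-1.0 K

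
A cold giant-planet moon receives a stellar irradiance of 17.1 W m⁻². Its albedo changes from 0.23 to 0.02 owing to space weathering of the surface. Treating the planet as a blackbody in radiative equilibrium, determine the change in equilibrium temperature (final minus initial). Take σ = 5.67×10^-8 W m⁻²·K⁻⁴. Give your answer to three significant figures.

Initial: T₁ = [S(1−0.23)/(4σ)]^(1/4) = 87.29 K.
Final:   T₂ = [S(1−0.02)/(4σ)]^(1/4) = 92.71 K.
ΔT = T₂ − T₁ = 5.425 K.

5.42 kelvin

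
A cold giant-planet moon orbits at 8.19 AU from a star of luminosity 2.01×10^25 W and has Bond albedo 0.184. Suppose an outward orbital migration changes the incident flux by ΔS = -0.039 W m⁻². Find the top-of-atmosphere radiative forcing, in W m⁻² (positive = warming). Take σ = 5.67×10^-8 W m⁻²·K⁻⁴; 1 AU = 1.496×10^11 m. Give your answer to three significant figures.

Orbital distance: d = 8.19 AU = 1.225×10^12 m.
S = L/(4πd²) = 1.066 W m⁻².
TOA radiative forcing: ΔF = (1−α)ΔS/4 = 0.816·(-0.039)/4 = -0.007956 W m⁻².

-0.00796 W m⁻²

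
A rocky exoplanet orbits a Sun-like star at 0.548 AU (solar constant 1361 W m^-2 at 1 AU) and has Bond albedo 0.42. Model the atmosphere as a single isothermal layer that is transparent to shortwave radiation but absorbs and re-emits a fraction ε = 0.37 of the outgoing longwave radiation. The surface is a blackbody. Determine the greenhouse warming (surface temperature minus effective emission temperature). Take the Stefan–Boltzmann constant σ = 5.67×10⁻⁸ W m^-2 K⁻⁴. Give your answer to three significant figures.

17.2 K

Flux at the orbit: S = 1361/(0.548)² = 4532 W m^-2.
At the top of the atmosphere, σT_e⁴ = S(1−α)/4 = 657.2 W m^-2, giving T_e = 328.1 K.
The surface balance (absorbed SW + ε·downward IR = σT_s⁴) with T_a⁴ = T_s⁴/2 reduces to T_s = T_e·[2/(2−ε)]^¼ = 345.3 K.
T_s − T_e = 345.3 − 328.1 = 17.22 K.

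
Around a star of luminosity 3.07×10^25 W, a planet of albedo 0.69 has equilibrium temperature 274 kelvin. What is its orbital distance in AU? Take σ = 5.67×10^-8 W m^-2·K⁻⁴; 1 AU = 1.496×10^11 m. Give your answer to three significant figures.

0.163 AU

Energy balance gives S = 4σT⁴/(1−α) = 4124 W m^-2.
S = L/(4πd²) → d = √(L/4πS) = √(3.07×10^25/(4π·4124)) = 2.434×10^10 m = 0.1627 AU.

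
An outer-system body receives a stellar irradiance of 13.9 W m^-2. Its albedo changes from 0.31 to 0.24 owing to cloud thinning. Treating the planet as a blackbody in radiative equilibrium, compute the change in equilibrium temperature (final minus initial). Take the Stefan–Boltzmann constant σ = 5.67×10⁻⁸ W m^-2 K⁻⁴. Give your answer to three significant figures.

With α = 0.31, T₁ = 80.64 K.
After:  T₂ = [13.90·0.76/(4σ)]^(1/4) = 82.61 K.
ΔT = T₂ − T₁ = 1.972 K.

1.97 K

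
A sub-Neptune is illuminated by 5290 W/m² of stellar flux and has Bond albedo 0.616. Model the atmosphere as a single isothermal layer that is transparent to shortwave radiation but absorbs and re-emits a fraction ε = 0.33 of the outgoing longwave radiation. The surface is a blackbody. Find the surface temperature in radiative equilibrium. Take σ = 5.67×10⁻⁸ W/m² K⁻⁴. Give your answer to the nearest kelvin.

Effective emission temperature (TOA balance): σT_e⁴ = S(1−α)/4 = 507.8 W/m² → T_e = 307.6 K.
For a single slab of emissivity ε, T_s⁴ = 2T_e⁴/(2−ε); thus T_s = 307.6·(1.198)^(1/4) = 321.8 K.

322 K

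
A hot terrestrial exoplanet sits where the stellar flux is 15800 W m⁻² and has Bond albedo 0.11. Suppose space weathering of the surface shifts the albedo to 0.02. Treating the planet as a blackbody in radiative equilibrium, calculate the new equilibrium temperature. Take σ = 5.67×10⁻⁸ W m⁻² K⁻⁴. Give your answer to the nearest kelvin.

With the new albedo, S(1−α₂)/4 = 3871 W m⁻², so T₂ = 511.2 K.

511 K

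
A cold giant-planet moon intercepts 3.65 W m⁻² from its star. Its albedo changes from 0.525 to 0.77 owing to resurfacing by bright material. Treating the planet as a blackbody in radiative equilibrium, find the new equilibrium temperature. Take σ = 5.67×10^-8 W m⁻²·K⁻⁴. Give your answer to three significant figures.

With the new albedo, S(1−α₂)/4 = 0.2099 W m⁻², so T₂ = 43.86 K.

43.9 K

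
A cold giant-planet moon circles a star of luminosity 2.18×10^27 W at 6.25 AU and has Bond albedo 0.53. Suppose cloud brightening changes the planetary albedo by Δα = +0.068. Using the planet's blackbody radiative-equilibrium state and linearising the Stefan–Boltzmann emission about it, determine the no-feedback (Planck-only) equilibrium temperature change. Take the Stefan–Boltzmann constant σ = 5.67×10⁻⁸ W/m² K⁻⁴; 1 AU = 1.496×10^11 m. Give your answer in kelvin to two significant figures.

Orbital distance: d = 6.25 AU = 9.350×10^11 m.
Spreading L over a sphere of radius d: S = 2.18×10^27/(4π·9.35×10^11²) = 198.4 W/m².
Reference equilibrium: T_e = [S(1−α)/(4σ)]^(1/4) = 142.4 K.
TOA radiative forcing: ΔF = −S·Δα/4 = −198.4·(+0.068)/4 = -3.373 W/m².
Linearising σT⁴ gives d(σT⁴)/dT = 4σT_e³ = 0.6549 W/m² per K.
Hence the no-feedback warming is ΔF/(4σT_e³) = -5.15 K.

-5.2 kelvin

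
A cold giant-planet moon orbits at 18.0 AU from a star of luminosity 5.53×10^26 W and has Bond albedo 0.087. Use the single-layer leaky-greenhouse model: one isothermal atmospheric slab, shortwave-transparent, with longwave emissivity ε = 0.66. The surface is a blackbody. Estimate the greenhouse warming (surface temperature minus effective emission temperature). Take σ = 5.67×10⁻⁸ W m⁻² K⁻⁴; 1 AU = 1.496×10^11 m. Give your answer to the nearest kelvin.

7 K

Orbital distance: d = 18.0 AU = 2.693×10^12 m.
Spreading L over a sphere of radius d: S = 5.53×10^26/(4π·2.69×10^12²) = 6.069 W m⁻².
The planet radiates to space at T_e = [S(1−α)/(4σ)]^(1/4) = 70.30 K.
For a single slab of emissivity ε, T_s⁴ = 2T_e⁴/(2−ε); thus T_s = 70.30·(1.493)^(1/4) = 77.71 K.
The atmosphere warms the surface by 7.403 K.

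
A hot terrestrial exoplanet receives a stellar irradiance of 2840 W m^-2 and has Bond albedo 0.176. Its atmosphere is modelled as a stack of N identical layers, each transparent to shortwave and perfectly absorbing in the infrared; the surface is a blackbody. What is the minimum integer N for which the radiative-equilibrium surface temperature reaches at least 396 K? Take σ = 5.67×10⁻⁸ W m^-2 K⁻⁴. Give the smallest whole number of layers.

Top-of-atmosphere balance: σT_e⁴ = S(1−α)/4 = 585.0 W m^-2 → T_e = 318.7 K.
T_s = (N+1)^(1/4)·T_e ≥ 396 K requires N+1 ≥ (T_s/T_e)⁴ = (396/318.7)⁴ = 2.383.
The minimum whole number is N = 2.

2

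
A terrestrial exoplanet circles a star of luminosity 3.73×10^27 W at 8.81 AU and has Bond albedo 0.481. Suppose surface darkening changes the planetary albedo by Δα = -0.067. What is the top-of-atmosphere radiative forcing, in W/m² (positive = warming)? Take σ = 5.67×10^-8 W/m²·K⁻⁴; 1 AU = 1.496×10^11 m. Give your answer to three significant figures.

d = 8.81 × 1.496×10^11 m = 1.318×10^12 m.
Spreading L over a sphere of radius d: S = 3.73×10^27/(4π·1.32×10^12²) = 170.9 W/m².
ΔF = −(S/4)Δα = −(170.9/4)×(-0.067) = 2.862 W/m².

2.86 W/m²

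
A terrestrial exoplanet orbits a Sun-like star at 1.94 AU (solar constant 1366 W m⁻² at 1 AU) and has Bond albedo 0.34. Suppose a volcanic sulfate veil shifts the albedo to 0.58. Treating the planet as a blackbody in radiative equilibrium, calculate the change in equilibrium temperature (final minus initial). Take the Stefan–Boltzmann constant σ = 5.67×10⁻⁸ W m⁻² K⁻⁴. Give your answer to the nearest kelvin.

By the inverse-square law, S = 1366/1.94² = 363.0 W m⁻².
Before: T₁ = [363.0·0.66/(4σ)]^(1/4) = 180.3 K.
After:  T₂ = [363.0·0.42/(4σ)]^(1/4) = 161.0 K.
Change: 161.0 − 180.3 = -19.26 K.

-19 K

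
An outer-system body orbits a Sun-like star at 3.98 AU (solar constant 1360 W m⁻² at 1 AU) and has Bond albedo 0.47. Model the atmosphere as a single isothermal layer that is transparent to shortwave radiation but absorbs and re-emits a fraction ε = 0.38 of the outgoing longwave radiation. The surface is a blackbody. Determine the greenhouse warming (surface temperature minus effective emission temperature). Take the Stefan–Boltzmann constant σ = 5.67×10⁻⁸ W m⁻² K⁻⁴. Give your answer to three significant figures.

6.44 K

By the inverse-square law, S = 1360/3.98² = 85.86 W m⁻².
The planet radiates to space at T_e = [S(1−α)/(4σ)]^(1/4) = 119.0 K.
The surface balance (absorbed SW + ε·downward IR = σT_s⁴) with T_a⁴ = T_s⁴/2 reduces to T_s = T_e·[2/(2−ε)]^¼ = 125.5 K.
The atmosphere warms the surface by 6.438 K.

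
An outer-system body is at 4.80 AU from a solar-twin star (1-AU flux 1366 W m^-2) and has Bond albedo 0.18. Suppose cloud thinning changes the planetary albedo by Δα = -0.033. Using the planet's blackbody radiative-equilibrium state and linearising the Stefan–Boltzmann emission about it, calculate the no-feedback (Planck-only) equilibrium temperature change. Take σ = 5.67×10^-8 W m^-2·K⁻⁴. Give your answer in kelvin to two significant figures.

By the inverse-square law, S = 1366/4.80² = 59.29 W m^-2.
Unperturbed T_e = [59.29·(1−0.18)/(4σ)]^¼ = 121.0 K.
ΔF = −(S/4)Δα = −(59.29/4)×(-0.033) = 0.4891 W m^-2.
Linearising σT⁴ gives d(σT⁴)/dT = 4σT_e³ = 0.4018 W m^-2 per K.
So ΔT₀ = 0.4891/0.4018 = 1.22 K.

1.2 kelvin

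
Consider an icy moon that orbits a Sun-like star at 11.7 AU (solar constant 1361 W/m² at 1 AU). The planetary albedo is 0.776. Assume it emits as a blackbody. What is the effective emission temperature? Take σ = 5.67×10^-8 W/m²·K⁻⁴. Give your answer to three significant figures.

56.0 kelvin

Irradiance scales as 1/d², so S = 1361 W/m² × (1/11.7)² = 9.942 W/m².
The planet absorbs (1−α)S over its disc πR² and re-emits over 4πR², so the mean absorbed flux is (1−0.776)·9.942/4 = 0.5568 W/m².
Set σT⁴ = 0.5568 → T = (0.5568/σ)^(1/4) = 55.98 K.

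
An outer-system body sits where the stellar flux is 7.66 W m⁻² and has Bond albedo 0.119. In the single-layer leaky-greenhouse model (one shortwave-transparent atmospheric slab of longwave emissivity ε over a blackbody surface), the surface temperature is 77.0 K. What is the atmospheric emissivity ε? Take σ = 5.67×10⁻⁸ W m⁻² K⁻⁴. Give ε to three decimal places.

0.307

Effective temperature: T_e = [S(1−α)/(4σ)]^(1/4) = 73.86 K.
Since (2−ε)/2 = (T_e/T_s)⁴ = 0.8464, ε = 0.3071.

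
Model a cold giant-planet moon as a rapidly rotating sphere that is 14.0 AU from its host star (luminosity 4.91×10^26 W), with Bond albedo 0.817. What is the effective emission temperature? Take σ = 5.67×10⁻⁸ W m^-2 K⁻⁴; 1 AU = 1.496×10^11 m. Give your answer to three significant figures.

d = 14.0 × 1.496×10^11 m = 2.094×10^12 m.
Spreading L over a sphere of radius d: S = 4.91×10^26/(4π·2.09×10^12²) = 8.907 W m^-2.
The planet absorbs (1−α)S over its disc πR² and re-emits over 4πR², so the mean absorbed flux is (1−0.817)·8.907/4 = 0.4075 W m^-2.
Balancing against σT⁴: T = (0.4075/5.67×10⁻⁸)^(1/4) = 51.78 K.

51.8 K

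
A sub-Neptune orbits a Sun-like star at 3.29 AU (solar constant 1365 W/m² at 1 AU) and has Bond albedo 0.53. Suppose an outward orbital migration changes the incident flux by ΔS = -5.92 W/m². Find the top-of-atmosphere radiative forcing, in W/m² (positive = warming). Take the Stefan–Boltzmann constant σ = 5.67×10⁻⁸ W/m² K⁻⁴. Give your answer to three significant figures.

By the inverse-square law, S = 1365/3.29² = 126.1 W/m².
TOA radiative forcing: ΔF = (1−α)ΔS/4 = 0.47·(-5.92)/4 = -0.6956 W/m².

-0.696 W/m²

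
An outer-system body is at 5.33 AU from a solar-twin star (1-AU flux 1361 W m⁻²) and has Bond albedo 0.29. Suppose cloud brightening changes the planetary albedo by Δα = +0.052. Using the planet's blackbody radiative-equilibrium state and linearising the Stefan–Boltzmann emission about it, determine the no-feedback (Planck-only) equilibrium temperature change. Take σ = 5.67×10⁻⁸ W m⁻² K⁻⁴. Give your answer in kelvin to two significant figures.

-2.0 K

By the inverse-square law, S = 1361/5.33² = 47.91 W m⁻².
The baseline emission temperature is T_e = 110.7 K.
The change in absorbed flux is Δ[S(1−α)/4] = −SΔα/4 = -0.6228 W m⁻².
The Planck feedback parameter is 4σT_e³ = 0.3074 W m⁻²/K.
Hence the no-feedback warming is ΔF/(4σT_e³) = -2.03 K.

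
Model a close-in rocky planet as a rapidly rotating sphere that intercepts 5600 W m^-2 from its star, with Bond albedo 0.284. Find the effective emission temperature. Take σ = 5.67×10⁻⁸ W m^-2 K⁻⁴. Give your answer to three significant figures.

The planet absorbs (1−α)S over its disc πR² and re-emits over 4πR², so the mean absorbed flux is (1−0.284)·5600/4 = 1002 W m^-2.
Balancing against σT⁴: T = (1002/5.67×10⁻⁸)^(1/4) = 364.6 K.

365 K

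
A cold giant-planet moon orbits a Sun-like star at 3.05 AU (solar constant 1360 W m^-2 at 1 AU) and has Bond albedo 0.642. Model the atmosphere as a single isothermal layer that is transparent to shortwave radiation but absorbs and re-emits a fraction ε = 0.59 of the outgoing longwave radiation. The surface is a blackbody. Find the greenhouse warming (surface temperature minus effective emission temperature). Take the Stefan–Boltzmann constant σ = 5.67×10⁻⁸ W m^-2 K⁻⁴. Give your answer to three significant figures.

11.3 kelvin

Flux at the orbit: S = 1360/(3.05)² = 146.2 W m^-2.
At the top of the atmosphere, σT_e⁴ = S(1−α)/4 = 13.08 W m^-2, giving T_e = 123.3 K.
Surface balance with a leaky layer gives σT_s⁴ = σT_e⁴·2/(2−ε), so T_s = T_e·[2/(2−0.59)]^(1/4) = 134.5 K.
The atmosphere warms the surface by 11.26 K.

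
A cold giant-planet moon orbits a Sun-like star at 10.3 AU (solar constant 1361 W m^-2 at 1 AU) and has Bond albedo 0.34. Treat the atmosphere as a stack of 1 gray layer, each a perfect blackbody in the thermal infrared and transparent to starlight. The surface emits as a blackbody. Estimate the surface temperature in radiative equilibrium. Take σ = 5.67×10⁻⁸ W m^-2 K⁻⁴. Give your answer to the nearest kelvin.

93 K

By the inverse-square law, S = 1361/10.3² = 12.83 W m^-2.
The effective emission temperature is T_e = [S(1−α)/(4σ)]^¼ = 78.17 K.
For an N-layer opaque stack, T_s⁴ = (N+1)T_e⁴, hence T_s = (2)^(1/4)×78.17 K = 92.96 K.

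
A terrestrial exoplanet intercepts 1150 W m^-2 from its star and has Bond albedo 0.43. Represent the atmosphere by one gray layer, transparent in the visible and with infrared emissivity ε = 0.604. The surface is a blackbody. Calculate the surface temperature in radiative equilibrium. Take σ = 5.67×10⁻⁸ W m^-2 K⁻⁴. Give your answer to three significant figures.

Effective emission temperature (TOA balance): σT_e⁴ = S(1−α)/4 = 163.9 W m^-2 → T_e = 231.9 K.
For a single slab of emissivity ε, T_s⁴ = 2T_e⁴/(2−ε); thus T_s = 231.9·(1.433)^(1/4) = 253.7 K.

254 K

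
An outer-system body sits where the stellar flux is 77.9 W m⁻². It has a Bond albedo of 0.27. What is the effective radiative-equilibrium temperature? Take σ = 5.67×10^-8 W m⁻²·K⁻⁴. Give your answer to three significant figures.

126 kelvin

Absorbed flux (global mean): S(1−α)/4 = 77.90·0.73/4 = 14.22 W m⁻².
Balancing against σT⁴: T = (14.22/5.67×10⁻⁸)^(1/4) = 125.8 K.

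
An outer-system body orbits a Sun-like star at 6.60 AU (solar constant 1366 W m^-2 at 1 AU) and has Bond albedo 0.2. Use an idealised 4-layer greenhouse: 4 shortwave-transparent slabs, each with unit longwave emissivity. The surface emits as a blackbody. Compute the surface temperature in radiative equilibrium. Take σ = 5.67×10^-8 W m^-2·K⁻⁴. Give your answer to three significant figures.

Irradiance scales as 1/d², so S = 1366 W m^-2 × (1/6.60)² = 31.36 W m^-2.
Top-of-atmosphere balance: σT_e⁴ = S(1−α)/4 = 6.272 W m^-2 → T_e = 102.6 K.
With N = 4 opaque layers, T_s = (N+1)^(1/4)·T_e = 5^(1/4)·102.6 = 153.4 K.

153 K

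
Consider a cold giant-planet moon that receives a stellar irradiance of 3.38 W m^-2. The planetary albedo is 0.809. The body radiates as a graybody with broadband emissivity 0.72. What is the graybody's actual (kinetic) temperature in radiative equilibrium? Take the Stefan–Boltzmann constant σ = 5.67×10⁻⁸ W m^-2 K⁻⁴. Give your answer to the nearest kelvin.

Averaging over the sphere, the absorbed flux is S(1−α)/4 = 0.1614 W m^-2.
Radiative balance εσT⁴ = 0.1614 gives T = [0.1614/(0.72·σ)]^(1/4) = 44.59 K.

45 K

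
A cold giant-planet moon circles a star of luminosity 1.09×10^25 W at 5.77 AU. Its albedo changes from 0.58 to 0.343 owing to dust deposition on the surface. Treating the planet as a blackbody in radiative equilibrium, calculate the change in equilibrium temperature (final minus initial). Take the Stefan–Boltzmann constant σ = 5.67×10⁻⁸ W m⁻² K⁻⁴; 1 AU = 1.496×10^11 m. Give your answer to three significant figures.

4.54 kelvin

d = 5.77 × 1.496×10^11 m = 8.632×10^11 m.
S = L/(4πd²) = 1.164 W m⁻².
Before: T₁ = [1.164·0.42/(4σ)]^(1/4) = 38.32 K.
After:  T₂ = [1.164·0.657/(4σ)]^(1/4) = 42.85 K.
ΔT = T₂ − T₁ = 4.535 K.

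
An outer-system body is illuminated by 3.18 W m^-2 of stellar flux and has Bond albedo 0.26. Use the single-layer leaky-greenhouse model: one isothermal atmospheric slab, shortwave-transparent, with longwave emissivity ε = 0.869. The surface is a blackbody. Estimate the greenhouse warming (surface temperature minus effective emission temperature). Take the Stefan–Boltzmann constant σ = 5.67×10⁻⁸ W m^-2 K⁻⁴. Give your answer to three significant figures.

8.69 K

The planet radiates to space at T_e = [S(1−α)/(4σ)]^(1/4) = 56.75 K.
Surface balance with a leaky layer gives σT_s⁴ = σT_e⁴·2/(2−ε), so T_s = T_e·[2/(2−0.869)]^(1/4) = 65.45 K.
T_s − T_e = 65.45 − 56.75 = 8.693 K.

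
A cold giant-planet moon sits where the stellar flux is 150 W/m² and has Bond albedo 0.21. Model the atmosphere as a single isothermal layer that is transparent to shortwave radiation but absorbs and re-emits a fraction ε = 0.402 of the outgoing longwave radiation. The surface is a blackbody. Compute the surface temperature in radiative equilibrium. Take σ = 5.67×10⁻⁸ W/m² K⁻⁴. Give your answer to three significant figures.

Effective emission temperature (TOA balance): σT_e⁴ = S(1−α)/4 = 29.62 W/m² → T_e = 151.2 K.
Surface balance with a leaky layer gives σT_s⁴ = σT_e⁴·2/(2−ε), so T_s = T_e·[2/(2−0.402)]^(1/4) = 159.9 K.

160 K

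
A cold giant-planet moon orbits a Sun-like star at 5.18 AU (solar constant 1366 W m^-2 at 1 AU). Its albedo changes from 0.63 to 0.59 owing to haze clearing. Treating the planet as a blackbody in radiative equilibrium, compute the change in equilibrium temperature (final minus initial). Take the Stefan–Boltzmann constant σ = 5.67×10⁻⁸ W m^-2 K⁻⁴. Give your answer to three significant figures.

2.48 K

By the inverse-square law, S = 1366/5.18² = 50.91 W m^-2.
Before: T₁ = [50.91·0.37/(4σ)]^(1/4) = 95.46 K.
With α = 0.59, T₂ = 97.95 K.
Change: 97.95 − 95.46 = 2.482 K.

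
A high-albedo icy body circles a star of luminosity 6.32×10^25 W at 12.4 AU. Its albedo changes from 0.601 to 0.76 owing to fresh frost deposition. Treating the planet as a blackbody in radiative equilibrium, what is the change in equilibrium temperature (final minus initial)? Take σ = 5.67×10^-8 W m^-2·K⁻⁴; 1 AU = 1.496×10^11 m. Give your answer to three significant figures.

-4.78 kelvin

d = 12.4 × 1.496×10^11 m = 1.855×10^12 m.
S = L/(4πd²) = 1.462 W m^-2.
With α = 0.601, T₁ = 40.04 K.
Final:   T₂ = [S(1−0.76)/(4σ)]^(1/4) = 35.26 K.
ΔT = T₂ − T₁ = -4.779 K.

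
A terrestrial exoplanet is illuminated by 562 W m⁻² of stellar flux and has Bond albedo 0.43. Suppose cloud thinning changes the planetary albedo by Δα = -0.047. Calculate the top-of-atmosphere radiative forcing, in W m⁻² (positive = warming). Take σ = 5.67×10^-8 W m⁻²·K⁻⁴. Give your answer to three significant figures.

The change in absorbed flux is Δ[S(1−α)/4] = −SΔα/4 = 6.604 W m⁻².

6.60 W m⁻²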